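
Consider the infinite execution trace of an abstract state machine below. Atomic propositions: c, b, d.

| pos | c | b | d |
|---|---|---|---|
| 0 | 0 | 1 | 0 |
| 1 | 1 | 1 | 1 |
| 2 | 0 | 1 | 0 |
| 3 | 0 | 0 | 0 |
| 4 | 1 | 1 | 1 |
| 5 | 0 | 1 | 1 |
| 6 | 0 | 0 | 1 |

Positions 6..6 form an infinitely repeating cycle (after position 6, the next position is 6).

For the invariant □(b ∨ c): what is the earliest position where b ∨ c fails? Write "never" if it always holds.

Check b ∨ c at each position in order: 0 ✓, 1 ✓, 2 ✓.
At position 3 the labels are {}, so b ∨ c is false there. This is the first violation.

3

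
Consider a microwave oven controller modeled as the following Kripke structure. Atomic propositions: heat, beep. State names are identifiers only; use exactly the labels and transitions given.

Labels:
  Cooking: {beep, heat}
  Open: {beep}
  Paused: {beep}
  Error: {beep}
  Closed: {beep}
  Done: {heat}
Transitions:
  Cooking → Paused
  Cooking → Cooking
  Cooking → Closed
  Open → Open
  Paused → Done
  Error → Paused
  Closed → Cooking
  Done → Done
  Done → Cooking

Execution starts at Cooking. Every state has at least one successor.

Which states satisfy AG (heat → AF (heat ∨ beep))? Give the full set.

{Cooking, Open, Paused, Error, Closed, Done}

States satisfying heat → AF (heat ∨ beep): {Cooking, Open, Paused, Error, Closed, Done}.
States satisfying AG (heat → AF (heat ∨ beep)): {Cooking, Open, Paused, Error, Closed, Done}.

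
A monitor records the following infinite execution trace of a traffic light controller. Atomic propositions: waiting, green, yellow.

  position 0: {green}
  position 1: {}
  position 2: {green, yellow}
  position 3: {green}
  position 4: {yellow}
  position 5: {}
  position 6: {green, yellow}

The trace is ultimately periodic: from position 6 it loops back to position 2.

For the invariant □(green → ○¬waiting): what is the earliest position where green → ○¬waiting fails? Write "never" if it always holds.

never

green → ○¬waiting holds at every position 0..6, and those are all the positions the trace ever visits, so the invariant □(green → ○¬waiting) is never violated.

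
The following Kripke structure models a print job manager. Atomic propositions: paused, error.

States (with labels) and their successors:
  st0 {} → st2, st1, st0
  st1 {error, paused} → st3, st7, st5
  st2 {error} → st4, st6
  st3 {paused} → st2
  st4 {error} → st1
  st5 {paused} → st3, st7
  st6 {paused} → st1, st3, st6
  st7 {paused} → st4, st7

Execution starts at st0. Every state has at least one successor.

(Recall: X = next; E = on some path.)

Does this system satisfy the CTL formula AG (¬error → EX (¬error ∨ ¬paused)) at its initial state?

States satisfying ¬error → EX (¬error ∨ ¬paused): {st0, st1, st2, st3, st4, st5, st6, st7}.
States satisfying AG (¬error → EX (¬error ∨ ¬paused)): {st0, st1, st2, st3, st4, st5, st6, st7}.
Every state reachable from st0 satisfies ¬error → EX (¬error ∨ ¬paused).
st0 ∈ Sat(AG (¬error → EX (¬error ∨ ¬paused))).

Satisfied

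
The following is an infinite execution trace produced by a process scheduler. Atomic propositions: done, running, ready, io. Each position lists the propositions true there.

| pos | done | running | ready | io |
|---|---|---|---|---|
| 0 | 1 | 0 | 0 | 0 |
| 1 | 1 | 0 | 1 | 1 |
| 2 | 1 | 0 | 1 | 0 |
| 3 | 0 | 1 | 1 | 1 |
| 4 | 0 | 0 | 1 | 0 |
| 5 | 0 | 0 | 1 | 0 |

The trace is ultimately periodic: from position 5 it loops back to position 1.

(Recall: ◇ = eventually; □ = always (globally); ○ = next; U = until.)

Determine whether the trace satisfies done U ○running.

Holds

Walking from position 0: ○running first holds at position 2, and done holds at every earlier position along the way, so done U ○running holds.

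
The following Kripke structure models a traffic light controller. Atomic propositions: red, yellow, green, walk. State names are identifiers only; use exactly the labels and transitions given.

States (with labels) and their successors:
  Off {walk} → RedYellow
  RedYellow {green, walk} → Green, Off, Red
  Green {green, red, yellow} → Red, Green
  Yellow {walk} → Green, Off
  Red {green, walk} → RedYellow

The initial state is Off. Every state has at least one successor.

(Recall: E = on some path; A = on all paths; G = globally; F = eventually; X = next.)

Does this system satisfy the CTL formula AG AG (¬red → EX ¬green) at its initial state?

No

States satisfying AG (¬red → EX ¬green): ∅.
States satisfying AG AG (¬red → EX ¬green): ∅.
Green is reachable from Off and violates AG (¬red → EX ¬green), so AG fails at Off.
Off ∉ Sat(AG AG (¬red → EX ¬green)).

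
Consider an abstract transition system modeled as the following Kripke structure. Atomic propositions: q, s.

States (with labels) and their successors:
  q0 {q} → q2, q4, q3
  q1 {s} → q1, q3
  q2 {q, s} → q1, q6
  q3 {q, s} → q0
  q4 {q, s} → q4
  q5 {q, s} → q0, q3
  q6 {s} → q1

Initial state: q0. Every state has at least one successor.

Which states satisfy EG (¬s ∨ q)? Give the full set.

{q0, q3, q4, q5}

States satisfying ¬s ∨ q: {q0, q2, q3, q4, q5}.
States satisfying EG (¬s ∨ q): {q0, q3, q4, q5}.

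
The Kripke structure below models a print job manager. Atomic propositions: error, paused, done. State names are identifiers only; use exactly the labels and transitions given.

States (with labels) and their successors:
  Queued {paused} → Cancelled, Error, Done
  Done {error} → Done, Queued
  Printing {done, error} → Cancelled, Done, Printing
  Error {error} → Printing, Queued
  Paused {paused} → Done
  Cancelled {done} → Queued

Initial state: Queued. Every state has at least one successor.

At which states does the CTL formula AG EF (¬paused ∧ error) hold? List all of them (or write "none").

{Queued, Done, Printing, Error, Paused, Cancelled}

States satisfying EF (¬paused ∧ error): {Queued, Done, Printing, Error, Paused, Cancelled}.
States satisfying AG EF (¬paused ∧ error): {Queued, Done, Printing, Error, Paused, Cancelled}.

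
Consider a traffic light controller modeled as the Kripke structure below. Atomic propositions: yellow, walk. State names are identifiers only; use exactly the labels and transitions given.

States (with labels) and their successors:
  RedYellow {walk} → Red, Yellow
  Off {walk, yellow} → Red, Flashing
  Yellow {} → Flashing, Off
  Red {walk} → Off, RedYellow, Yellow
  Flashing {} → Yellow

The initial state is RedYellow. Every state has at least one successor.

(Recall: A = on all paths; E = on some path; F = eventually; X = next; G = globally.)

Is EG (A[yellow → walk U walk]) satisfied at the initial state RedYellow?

States satisfying A[yellow → walk U walk]: {RedYellow, Off, Red}.
States satisfying EG (A[yellow → walk U walk]): {RedYellow, Off, Red}.
RedYellow ∈ Sat(EG (A[yellow → walk U walk])).

Holds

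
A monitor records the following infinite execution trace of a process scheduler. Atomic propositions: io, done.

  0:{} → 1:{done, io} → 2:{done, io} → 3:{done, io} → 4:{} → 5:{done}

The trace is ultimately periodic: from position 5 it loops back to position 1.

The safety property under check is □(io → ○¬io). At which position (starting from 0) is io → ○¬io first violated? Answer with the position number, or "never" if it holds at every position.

1

Check io → ○¬io at each position in order: 0 ✓.
At position 1 the labels are {done, io} and the next position 2 has {done, io}, so io → ○¬io is false there. This is the first violation.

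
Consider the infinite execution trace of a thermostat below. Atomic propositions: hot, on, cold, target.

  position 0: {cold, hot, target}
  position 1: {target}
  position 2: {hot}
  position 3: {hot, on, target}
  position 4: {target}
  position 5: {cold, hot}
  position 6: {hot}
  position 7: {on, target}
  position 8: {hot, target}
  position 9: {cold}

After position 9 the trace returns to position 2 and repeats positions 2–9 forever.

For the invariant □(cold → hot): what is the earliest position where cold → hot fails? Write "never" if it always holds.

9

Check cold → hot at each position in order: 0 ✓, 1 ✓, 2 ✓, 3 ✓, 4 ✓, 5 ✓, 6 ✓, 7 ✓, 8 ✓.
At position 9 the labels are {cold}, so cold → hot is false there. This is the first violation.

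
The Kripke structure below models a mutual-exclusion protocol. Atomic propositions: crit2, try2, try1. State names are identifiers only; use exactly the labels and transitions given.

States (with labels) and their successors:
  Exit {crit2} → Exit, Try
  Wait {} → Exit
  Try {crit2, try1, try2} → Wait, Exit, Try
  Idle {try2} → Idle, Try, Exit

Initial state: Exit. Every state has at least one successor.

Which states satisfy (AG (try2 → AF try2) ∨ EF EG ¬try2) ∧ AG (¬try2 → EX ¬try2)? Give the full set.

{Exit, Wait, Try, Idle}

States satisfying try2 → AF try2: {Exit, Wait, Try, Idle}.
States satisfying AG (try2 → AF try2): {Exit, Wait, Try, Idle}.
States satisfying EG ¬try2: {Exit, Wait}.
States satisfying EF EG ¬try2: {Exit, Wait, Try, Idle}.
States satisfying AG (try2 → AF try2) ∨ EF EG ¬try2: {Exit, Wait, Try, Idle}.
States satisfying ¬try2 → EX ¬try2: {Exit, Wait, Try, Idle}.
States satisfying AG (¬try2 → EX ¬try2): {Exit, Wait, Try, Idle}.
States satisfying (AG (try2 → AF try2) ∨ EF EG ¬try2) ∧ AG (¬try2 → EX ¬try2): {Exit, Wait, Try, Idle}.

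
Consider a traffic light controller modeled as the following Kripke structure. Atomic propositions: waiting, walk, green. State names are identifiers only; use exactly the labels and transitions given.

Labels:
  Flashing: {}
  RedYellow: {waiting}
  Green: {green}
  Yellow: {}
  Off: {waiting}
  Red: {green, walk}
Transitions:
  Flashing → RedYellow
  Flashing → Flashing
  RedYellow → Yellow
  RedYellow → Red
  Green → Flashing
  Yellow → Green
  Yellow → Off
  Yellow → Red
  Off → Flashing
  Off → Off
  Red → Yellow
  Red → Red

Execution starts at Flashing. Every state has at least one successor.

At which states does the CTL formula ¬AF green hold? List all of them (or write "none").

States satisfying green: {Green, Red}.
States satisfying AF green: {Green, Red}.
States satisfying ¬AF green: {Flashing, RedYellow, Yellow, Off}.

{Flashing, RedYellow, Yellow, Off}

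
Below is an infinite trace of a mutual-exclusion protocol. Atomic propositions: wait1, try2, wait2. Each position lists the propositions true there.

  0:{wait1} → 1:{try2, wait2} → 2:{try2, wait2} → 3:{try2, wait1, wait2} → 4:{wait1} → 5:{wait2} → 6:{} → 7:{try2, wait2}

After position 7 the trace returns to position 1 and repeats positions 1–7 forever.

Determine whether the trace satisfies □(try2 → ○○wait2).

Violated

try2 → ○○wait2 must hold at every position from 0 onward. It fails at position 2, so □(try2 → ○○wait2) is false.
Positions where try2 holds: 1, 2, 3, 7.
Check ○○wait2 at each: 1→ok, 2→fails, 3→ok, 7→ok.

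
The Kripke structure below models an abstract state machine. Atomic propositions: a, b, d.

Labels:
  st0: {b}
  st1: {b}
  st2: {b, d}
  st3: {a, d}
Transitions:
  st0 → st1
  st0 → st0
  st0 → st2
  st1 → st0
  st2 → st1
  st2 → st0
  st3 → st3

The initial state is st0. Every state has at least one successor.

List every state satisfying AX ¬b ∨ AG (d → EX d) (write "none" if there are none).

States satisfying ¬b: {st3}.
States satisfying AX ¬b: {st3}.
States satisfying d → EX d: {st0, st1, st3}.
States satisfying AG (d → EX d): {st3}.
States satisfying AX ¬b ∨ AG (d → EX d): {st3}.

{st3}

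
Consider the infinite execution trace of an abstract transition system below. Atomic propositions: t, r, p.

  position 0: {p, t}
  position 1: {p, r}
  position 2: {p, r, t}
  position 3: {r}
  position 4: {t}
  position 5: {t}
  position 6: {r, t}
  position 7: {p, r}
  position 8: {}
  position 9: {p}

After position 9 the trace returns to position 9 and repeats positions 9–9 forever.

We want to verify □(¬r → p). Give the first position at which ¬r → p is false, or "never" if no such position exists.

4

Check ¬r → p at each position in order: 0 ✓, 1 ✓, 2 ✓, 3 ✓.
At position 4 the labels are {t}, so ¬r → p is false there. This is the first violation.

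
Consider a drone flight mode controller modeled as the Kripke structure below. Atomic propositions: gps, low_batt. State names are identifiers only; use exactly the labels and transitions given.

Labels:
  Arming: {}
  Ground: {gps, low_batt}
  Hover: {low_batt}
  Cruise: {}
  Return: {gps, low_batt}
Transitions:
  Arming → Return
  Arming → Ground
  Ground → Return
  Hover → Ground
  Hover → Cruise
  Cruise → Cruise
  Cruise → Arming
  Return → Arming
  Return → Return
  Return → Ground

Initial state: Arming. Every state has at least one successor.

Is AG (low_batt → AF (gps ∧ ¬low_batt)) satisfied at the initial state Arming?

States satisfying low_batt → AF (gps ∧ ¬low_batt): {Arming, Cruise}.
States satisfying AG (low_batt → AF (gps ∧ ¬low_batt)): ∅.
Ground is reachable from Arming and violates low_batt → AF (gps ∧ ¬low_batt), so AG fails at Arming.
Arming ∉ Sat(AG (low_batt → AF (gps ∧ ¬low_batt))).

Violated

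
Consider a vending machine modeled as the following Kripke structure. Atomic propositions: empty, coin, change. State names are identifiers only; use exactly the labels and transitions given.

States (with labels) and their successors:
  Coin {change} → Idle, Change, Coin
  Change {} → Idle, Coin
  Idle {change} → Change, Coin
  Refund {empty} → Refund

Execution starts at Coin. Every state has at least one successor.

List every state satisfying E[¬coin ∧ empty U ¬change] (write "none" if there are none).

{Change, Refund}

States satisfying ¬coin ∧ empty: {Refund}.
States satisfying ¬change: {Change, Refund}.
States satisfying E[¬coin ∧ empty U ¬change]: {Change, Refund}.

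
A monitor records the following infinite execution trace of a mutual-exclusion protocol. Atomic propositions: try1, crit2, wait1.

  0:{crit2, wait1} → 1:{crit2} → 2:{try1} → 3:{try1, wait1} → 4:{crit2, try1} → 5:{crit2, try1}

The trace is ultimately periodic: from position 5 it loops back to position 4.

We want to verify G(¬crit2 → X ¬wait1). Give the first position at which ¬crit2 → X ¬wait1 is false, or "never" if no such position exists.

Check ¬crit2 → X ¬wait1 at each position in order: 0 ✓, 1 ✓.
At position 2 the labels are {try1} and the next position 3 has {try1, wait1}, so ¬crit2 → X ¬wait1 is false there. This is the first violation.

2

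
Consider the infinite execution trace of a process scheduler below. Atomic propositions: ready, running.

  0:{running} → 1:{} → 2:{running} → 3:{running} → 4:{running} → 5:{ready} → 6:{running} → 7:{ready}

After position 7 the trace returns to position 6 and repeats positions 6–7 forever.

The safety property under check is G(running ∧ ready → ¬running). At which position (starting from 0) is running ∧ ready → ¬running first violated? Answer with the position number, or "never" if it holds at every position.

running ∧ ready → ¬running holds at every position 0..7, and those are all the positions the trace ever visits, so the invariant G(running ∧ ready → ¬running) is never violated.

never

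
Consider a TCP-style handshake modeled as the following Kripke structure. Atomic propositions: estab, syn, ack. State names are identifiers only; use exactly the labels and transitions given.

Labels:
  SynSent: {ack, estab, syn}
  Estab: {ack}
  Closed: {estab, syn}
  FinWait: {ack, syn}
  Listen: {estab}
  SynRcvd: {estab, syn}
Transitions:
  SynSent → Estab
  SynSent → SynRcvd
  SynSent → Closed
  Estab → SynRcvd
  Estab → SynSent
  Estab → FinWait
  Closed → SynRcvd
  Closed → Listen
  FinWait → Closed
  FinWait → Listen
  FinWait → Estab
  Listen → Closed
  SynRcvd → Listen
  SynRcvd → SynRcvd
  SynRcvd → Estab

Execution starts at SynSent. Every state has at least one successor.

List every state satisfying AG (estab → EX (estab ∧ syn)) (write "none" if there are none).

{SynSent, Estab, Closed, FinWait, Listen, SynRcvd}

States satisfying estab → EX (estab ∧ syn): {SynSent, Estab, Closed, FinWait, Listen, SynRcvd}.
States satisfying AG (estab → EX (estab ∧ syn)): {SynSent, Estab, Closed, FinWait, Listen, SynRcvd}.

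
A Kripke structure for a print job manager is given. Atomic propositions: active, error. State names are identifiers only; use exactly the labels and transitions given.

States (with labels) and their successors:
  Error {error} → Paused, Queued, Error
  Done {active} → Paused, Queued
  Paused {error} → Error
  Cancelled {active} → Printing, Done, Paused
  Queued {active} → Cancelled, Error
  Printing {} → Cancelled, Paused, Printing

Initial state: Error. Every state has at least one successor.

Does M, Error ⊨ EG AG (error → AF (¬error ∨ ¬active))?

Yes

States satisfying AG (error → AF (¬error ∨ ¬active)): {Error, Done, Paused, Cancelled, Queued, Printing}.
States satisfying EG AG (error → AF (¬error ∨ ¬active)): {Error, Done, Paused, Cancelled, Queued, Printing}.
Error ∈ Sat(EG AG (error → AF (¬error ∨ ¬active))).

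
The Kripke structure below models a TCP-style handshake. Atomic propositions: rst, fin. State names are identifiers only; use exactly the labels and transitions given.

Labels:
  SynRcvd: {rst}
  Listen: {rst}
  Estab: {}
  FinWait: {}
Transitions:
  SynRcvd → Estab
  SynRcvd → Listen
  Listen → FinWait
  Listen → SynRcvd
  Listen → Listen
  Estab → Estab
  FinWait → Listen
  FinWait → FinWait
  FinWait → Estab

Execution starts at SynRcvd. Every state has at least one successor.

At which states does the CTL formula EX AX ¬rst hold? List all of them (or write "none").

{SynRcvd, Estab, FinWait}

States satisfying AX ¬rst: {Estab}.
States satisfying EX AX ¬rst: {SynRcvd, Estab, FinWait}.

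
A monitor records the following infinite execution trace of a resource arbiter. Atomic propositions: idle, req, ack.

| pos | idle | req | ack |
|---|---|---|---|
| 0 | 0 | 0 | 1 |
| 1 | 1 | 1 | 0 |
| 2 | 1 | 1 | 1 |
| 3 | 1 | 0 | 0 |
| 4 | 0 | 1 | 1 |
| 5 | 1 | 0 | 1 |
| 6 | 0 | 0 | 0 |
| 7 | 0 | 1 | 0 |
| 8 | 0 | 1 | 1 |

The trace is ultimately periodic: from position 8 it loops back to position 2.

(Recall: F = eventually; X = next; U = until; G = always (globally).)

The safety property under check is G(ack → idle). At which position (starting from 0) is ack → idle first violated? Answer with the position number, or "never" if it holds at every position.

At position 0 the labels are {ack}, so ack → idle is false there. This is the first violation.

0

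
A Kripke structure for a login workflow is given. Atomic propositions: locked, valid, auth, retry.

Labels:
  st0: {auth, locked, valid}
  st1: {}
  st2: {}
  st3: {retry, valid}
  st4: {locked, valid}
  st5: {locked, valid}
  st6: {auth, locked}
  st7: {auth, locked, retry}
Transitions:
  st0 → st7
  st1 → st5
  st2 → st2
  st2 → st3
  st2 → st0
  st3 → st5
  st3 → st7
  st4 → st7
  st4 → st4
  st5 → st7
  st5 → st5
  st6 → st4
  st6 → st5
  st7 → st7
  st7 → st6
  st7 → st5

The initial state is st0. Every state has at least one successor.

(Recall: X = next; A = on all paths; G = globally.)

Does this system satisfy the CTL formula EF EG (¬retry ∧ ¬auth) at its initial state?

States satisfying EG (¬retry ∧ ¬auth): {st1, st2, st4, st5}.
States satisfying EF EG (¬retry ∧ ¬auth): {st0, st1, st2, st3, st4, st5, st6, st7}.
Some path from st0 reaches a state where EG (¬retry ∧ ¬auth) holds.
st0 ∈ Sat(EF EG (¬retry ∧ ¬auth)).

Yes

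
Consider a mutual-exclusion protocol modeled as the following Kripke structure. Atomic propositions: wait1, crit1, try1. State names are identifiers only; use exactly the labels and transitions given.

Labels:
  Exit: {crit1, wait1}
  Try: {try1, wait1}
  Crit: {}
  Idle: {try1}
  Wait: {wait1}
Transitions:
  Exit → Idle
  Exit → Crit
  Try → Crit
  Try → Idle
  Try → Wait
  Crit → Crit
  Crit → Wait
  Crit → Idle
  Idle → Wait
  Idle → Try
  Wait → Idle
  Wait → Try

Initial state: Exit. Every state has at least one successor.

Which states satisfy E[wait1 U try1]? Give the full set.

{Exit, Try, Idle, Wait}

States satisfying wait1: {Exit, Try, Wait}.
States satisfying try1: {Try, Idle}.
States satisfying E[wait1 U try1]: {Exit, Try, Idle, Wait}.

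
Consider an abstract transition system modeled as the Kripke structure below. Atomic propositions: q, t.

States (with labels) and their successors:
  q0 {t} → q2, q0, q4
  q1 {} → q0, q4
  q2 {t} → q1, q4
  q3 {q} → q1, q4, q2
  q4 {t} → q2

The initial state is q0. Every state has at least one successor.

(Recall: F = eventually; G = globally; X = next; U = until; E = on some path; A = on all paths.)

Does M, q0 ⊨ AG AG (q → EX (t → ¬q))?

Yes

States satisfying AG (q → EX (t → ¬q)): {q0, q1, q2, q3, q4}.
States satisfying AG AG (q → EX (t → ¬q)): {q0, q1, q2, q3, q4}.
Every state reachable from q0 satisfies AG (q → EX (t → ¬q)).
q0 ∈ Sat(AG AG (q → EX (t → ¬q))).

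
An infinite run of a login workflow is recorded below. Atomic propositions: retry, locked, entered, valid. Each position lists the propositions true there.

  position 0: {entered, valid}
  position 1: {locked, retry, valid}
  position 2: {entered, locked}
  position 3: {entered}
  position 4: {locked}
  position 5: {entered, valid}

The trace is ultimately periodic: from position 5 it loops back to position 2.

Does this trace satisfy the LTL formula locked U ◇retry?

Satisfied

Walking from position 0: ◇retry first holds at position 0, and locked holds at every earlier position along the way, so locked U ◇retry holds.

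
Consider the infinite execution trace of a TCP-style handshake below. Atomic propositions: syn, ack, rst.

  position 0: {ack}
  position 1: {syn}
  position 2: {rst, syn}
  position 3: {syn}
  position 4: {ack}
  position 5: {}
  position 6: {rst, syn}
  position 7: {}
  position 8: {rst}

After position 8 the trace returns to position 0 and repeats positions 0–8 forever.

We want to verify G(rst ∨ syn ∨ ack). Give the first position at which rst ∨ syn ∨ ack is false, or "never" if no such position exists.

5

Check rst ∨ syn ∨ ack at each position in order: 0 ✓, 1 ✓, 2 ✓, 3 ✓, 4 ✓.
At position 5 the labels are {}, so rst ∨ syn ∨ ack is false there. This is the first violation.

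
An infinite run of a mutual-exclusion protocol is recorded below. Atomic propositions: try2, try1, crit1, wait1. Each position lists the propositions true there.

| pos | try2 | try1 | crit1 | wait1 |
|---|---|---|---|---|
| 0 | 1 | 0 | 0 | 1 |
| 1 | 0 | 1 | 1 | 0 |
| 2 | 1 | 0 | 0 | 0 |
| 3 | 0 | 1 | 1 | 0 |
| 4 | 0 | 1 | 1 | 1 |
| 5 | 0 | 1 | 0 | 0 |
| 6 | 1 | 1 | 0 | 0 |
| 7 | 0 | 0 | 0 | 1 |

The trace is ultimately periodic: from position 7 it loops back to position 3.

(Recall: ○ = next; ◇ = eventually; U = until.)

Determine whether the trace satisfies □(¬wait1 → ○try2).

¬wait1 → ○try2 must hold at every position from 0 onward. It fails at position 2, so □(¬wait1 → ○try2) is false.
Positions where ¬wait1 holds: 1, 2, 3, 5, 6.
Check ○try2 at each: 1→ok, 2→fails, 3→fails, 5→ok, 6→fails.

Does not hold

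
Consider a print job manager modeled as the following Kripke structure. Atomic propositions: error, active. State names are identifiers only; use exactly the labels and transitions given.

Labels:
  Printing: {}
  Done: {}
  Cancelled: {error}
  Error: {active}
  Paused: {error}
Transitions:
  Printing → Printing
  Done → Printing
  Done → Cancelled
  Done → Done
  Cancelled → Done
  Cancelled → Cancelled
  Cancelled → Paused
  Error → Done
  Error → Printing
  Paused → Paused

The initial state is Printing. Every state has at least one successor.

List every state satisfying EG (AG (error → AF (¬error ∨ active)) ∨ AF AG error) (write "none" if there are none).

{Printing, Paused}

States satisfying AG (error → AF (¬error ∨ active)) ∨ AF AG error: {Printing, Paused}.
States satisfying EG (AG (error → AF (¬error ∨ active)) ∨ AF AG error): {Printing, Paused}.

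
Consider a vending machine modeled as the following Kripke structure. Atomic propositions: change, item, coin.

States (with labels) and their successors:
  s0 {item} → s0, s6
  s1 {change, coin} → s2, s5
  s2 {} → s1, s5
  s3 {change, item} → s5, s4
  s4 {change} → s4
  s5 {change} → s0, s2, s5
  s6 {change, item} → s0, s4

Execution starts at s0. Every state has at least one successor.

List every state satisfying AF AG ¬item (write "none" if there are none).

States satisfying AG ¬item: {s4}.
States satisfying AF AG ¬item: {s4}.

{s4}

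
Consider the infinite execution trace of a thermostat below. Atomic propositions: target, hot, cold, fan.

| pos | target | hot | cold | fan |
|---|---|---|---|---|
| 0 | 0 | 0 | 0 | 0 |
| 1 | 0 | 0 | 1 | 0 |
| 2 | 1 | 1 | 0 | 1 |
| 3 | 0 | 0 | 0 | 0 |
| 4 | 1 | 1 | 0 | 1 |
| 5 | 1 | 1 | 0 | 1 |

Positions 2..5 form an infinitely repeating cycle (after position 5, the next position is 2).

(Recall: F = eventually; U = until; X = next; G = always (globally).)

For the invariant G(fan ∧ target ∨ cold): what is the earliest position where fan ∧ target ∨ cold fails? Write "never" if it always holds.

At position 0 the labels are {}, so fan ∧ target ∨ cold is false there. This is the first violation.

0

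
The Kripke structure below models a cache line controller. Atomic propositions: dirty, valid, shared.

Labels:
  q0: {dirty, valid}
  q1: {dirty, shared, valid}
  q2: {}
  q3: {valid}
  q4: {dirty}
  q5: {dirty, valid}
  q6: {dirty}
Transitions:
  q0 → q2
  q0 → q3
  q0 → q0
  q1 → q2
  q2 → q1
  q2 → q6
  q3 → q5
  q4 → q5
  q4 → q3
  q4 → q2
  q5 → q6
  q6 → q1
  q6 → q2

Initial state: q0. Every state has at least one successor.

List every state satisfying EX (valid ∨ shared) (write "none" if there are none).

States satisfying valid ∨ shared: {q0, q1, q3, q5}.
States satisfying EX (valid ∨ shared): {q0, q2, q3, q4, q6}.

{q0, q2, q3, q4, q6}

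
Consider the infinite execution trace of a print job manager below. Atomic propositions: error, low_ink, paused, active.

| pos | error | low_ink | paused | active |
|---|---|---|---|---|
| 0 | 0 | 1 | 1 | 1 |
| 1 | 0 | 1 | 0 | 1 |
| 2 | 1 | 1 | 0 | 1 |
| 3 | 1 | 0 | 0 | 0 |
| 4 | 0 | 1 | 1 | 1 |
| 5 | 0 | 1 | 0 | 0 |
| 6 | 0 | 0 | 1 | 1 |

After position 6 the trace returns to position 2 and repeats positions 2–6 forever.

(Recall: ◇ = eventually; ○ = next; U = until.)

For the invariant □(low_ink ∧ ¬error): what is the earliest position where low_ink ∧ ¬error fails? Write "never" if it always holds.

2

Check low_ink ∧ ¬error at each position in order: 0 ✓, 1 ✓.
At position 2 the labels are {active, error, low_ink}, so low_ink ∧ ¬error is false there. This is the first violation.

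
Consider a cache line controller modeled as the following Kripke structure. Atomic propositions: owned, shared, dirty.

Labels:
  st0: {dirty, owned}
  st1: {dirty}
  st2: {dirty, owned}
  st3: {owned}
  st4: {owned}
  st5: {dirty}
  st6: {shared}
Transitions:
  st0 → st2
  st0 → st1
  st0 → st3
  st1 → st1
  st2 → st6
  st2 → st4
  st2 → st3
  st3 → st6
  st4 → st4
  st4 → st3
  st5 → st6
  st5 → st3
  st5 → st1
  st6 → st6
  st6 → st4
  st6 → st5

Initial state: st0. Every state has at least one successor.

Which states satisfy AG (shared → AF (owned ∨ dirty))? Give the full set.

States satisfying shared → AF (owned ∨ dirty): {st0, st1, st2, st3, st4, st5}.
States satisfying AG (shared → AF (owned ∨ dirty)): {st1}.

{st1}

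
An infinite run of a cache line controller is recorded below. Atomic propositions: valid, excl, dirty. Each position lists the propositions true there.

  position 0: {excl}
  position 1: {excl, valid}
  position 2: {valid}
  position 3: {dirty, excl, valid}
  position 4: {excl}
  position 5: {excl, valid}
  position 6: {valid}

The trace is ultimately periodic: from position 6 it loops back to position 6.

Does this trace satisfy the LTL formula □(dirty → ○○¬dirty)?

dirty → ○○¬dirty holds at every position 0..6, and those are all positions ever visited, so □(dirty → ○○¬dirty) holds.
Positions where dirty holds: 3.
Check ○○¬dirty at each: 3→ok.

Yes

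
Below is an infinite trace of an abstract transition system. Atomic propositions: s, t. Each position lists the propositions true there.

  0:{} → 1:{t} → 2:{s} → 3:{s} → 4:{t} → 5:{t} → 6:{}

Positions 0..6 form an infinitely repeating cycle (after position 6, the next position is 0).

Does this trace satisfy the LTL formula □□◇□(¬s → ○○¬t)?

No

□◇□(¬s → ○○¬t) must hold at every position from 0 onward. It fails at position 0, so □□◇□(¬s → ○○¬t) is false.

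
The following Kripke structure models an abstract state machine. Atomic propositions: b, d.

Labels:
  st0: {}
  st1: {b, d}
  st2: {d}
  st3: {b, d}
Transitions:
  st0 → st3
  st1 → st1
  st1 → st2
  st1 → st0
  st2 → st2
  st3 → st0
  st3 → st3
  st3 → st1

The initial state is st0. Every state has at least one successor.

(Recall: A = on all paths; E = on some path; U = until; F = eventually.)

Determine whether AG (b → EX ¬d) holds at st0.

Satisfied

States satisfying b → EX ¬d: {st0, st1, st2, st3}.
States satisfying AG (b → EX ¬d): {st0, st1, st2, st3}.
Every state reachable from st0 satisfies b → EX ¬d.
st0 ∈ Sat(AG (b → EX ¬d)).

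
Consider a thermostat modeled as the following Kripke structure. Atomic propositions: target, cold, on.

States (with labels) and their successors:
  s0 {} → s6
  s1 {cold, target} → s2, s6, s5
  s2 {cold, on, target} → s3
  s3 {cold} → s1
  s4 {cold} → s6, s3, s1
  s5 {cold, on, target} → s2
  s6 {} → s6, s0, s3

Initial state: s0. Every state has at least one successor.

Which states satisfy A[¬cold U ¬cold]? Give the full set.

{s0, s6}

States satisfying ¬cold: {s0, s6}.
States satisfying A[¬cold U ¬cold]: {s0, s6}.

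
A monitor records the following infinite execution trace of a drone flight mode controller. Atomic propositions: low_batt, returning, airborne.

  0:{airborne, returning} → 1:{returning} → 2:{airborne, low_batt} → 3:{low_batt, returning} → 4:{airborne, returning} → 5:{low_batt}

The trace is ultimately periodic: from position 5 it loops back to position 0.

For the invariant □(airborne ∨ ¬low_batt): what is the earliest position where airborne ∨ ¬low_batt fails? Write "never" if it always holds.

3

Check airborne ∨ ¬low_batt at each position in order: 0 ✓, 1 ✓, 2 ✓.
At position 3 the labels are {low_batt, returning}, so airborne ∨ ¬low_batt is false there. This is the first violation.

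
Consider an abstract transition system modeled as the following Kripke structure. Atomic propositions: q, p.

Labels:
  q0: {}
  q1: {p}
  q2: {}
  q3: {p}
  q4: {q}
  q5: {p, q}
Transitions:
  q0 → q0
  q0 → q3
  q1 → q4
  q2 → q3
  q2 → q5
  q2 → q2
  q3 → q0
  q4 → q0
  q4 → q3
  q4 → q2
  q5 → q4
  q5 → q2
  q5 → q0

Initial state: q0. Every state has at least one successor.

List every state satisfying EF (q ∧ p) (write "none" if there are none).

States satisfying q ∧ p: {q5}.
States satisfying EF (q ∧ p): {q1, q2, q4, q5}.

{q1, q2, q4, q5}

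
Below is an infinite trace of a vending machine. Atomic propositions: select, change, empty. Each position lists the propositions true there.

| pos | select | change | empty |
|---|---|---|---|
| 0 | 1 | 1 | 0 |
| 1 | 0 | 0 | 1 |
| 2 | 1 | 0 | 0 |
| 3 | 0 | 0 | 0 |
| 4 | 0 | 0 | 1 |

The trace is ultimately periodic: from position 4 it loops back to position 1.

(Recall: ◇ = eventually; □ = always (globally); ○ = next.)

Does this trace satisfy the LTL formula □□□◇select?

□□◇select holds at every position 0..4, and those are all positions ever visited, so □□□◇select holds.

Yes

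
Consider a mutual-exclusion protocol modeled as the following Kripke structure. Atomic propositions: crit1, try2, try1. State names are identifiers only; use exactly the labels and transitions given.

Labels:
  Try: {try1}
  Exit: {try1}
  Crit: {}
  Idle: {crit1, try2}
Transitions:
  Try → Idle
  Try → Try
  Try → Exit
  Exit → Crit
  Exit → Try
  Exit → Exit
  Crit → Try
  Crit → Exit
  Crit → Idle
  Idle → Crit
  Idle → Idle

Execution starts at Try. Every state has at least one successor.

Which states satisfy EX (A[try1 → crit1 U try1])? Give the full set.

States satisfying A[try1 → crit1 U try1]: {Try, Exit}.
States satisfying EX (A[try1 → crit1 U try1]): {Try, Exit, Crit}.

{Try, Exit, Crit}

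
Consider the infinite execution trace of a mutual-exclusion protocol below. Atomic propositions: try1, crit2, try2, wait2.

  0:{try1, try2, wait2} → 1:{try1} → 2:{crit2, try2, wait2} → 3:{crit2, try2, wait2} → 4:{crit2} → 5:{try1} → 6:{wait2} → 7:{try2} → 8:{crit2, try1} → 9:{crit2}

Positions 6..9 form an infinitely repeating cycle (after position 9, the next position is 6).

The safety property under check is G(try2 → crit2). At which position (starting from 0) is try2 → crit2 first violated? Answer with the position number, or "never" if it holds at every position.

At position 0 the labels are {try1, try2, wait2}, so try2 → crit2 is false there. This is the first violation.

0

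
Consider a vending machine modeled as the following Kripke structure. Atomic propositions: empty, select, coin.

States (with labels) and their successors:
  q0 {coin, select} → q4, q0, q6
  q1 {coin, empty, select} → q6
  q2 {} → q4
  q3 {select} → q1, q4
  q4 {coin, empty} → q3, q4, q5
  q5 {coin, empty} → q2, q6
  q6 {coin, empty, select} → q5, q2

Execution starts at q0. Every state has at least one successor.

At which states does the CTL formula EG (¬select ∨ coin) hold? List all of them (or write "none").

States satisfying ¬select ∨ coin: {q0, q1, q2, q4, q5, q6}.
States satisfying EG (¬select ∨ coin): {q0, q1, q2, q4, q5, q6}.

{q0, q1, q2, q4, q5, q6}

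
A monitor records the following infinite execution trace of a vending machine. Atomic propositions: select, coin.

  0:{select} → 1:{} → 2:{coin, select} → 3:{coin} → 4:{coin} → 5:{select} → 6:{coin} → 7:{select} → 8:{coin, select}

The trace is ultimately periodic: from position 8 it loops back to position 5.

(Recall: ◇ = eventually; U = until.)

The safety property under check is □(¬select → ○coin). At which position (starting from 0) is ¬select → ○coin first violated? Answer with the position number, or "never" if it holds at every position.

Check ¬select → ○coin at each position in order: 0 ✓, 1 ✓, 2 ✓, 3 ✓.
At position 4 the labels are {coin} and the next position 5 has {select}, so ¬select → ○coin is false there. This is the first violation.

4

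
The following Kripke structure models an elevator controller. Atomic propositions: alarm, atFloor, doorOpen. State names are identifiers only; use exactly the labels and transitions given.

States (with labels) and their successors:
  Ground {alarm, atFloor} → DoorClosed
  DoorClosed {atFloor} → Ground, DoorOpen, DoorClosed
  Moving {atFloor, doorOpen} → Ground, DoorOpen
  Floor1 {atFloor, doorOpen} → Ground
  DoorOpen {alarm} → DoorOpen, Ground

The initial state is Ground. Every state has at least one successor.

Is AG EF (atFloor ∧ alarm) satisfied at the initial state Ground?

States satisfying EF (atFloor ∧ alarm): {Ground, DoorClosed, Moving, Floor1, DoorOpen}.
States satisfying AG EF (atFloor ∧ alarm): {Ground, DoorClosed, Moving, Floor1, DoorOpen}.
Every state reachable from Ground satisfies EF (atFloor ∧ alarm).
Ground ∈ Sat(AG EF (atFloor ∧ alarm)).

Holds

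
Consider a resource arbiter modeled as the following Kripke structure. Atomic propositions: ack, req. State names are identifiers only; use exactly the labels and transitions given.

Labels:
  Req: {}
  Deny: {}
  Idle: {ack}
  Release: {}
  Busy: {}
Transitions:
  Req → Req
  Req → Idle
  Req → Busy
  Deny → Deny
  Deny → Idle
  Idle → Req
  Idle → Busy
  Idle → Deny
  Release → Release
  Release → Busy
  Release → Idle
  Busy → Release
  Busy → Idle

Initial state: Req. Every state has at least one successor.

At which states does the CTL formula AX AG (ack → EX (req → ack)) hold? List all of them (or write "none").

{Req, Deny, Idle, Release, Busy}

States satisfying AG (ack → EX (req → ack)): {Req, Deny, Idle, Release, Busy}.
States satisfying AX AG (ack → EX (req → ack)): {Req, Deny, Idle, Release, Busy}.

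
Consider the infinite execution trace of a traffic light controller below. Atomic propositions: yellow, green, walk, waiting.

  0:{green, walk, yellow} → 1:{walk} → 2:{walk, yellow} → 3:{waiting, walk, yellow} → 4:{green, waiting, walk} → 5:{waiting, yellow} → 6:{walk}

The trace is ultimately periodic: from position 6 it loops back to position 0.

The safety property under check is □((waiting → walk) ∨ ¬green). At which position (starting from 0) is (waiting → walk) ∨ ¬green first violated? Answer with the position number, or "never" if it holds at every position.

(waiting → walk) ∨ ¬green holds at every position 0..6, and those are all the positions the trace ever visits, so the invariant □((waiting → walk) ∨ ¬green) is never violated.

never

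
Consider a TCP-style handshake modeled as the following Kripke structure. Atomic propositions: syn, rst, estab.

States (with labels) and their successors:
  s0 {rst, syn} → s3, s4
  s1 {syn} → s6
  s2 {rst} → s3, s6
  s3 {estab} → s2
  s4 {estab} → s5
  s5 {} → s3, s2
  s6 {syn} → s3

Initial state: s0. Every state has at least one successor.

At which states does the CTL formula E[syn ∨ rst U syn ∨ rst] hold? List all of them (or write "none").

States satisfying syn ∨ rst: {s0, s1, s2, s6}.
States satisfying E[syn ∨ rst U syn ∨ rst]: {s0, s1, s2, s6}.

{s0, s1, s2, s6}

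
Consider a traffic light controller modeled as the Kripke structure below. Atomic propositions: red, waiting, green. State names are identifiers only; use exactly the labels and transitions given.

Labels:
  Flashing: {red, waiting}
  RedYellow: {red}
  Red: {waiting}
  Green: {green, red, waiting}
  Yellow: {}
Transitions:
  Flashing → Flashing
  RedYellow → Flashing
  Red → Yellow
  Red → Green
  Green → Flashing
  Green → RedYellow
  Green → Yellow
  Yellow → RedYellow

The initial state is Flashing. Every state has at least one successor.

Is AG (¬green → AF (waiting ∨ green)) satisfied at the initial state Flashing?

Satisfied

States satisfying ¬green → AF (waiting ∨ green): {Flashing, RedYellow, Red, Green, Yellow}.
States satisfying AG (¬green → AF (waiting ∨ green)): {Flashing, RedYellow, Red, Green, Yellow}.
Every state reachable from Flashing satisfies ¬green → AF (waiting ∨ green).
Flashing ∈ Sat(AG (¬green → AF (waiting ∨ green))).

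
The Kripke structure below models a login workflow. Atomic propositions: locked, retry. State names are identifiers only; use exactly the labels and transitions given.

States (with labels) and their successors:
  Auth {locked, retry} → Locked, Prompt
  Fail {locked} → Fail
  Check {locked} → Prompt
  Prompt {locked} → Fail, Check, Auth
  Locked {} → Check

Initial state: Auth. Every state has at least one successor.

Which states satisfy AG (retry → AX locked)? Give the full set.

{Fail}

States satisfying retry → AX locked: {Fail, Check, Prompt, Locked}.
States satisfying AG (retry → AX locked): {Fail}.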